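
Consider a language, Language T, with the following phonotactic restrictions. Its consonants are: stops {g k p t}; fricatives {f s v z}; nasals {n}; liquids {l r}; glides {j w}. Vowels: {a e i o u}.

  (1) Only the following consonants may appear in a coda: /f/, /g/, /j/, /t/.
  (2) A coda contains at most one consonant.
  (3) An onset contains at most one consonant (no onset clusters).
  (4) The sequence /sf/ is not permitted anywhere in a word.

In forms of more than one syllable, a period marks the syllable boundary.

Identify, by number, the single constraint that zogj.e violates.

zogj.e: syllable 1 coda /gj/ has 2 consonants (> 1).
This is a violation of constraint 2: "A coda contains at most one consonant."
The remaining constraints (1, 3, 4) are satisfied.

2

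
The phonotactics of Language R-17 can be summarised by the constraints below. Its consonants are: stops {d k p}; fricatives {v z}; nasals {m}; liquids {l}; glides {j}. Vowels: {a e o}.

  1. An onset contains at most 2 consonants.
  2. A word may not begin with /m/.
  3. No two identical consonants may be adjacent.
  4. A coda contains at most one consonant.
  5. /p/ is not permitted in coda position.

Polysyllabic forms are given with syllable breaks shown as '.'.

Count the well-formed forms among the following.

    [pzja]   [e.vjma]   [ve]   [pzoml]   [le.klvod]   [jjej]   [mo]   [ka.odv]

1

[pzja] — violates constraint 1: syllable 1 onset /pzj/ has 3 consonants (> 2) → ill-formed
[e.vjma] — violates constraint 1: syllable 2 onset /vjm/ has 3 consonants (> 2) → ill-formed
[ve] — σ1 onset /v/, coda /∅/ ok → well-formed
[pzoml] — violates constraint 4: syllable 1 coda /ml/ has 2 consonants (> 1) → ill-formed
[le.klvod] — violates constraint 1: syllable 2 onset /klv/ has 3 consonants (> 2) → ill-formed
[jjej] — violates constraint 3: adjacent identical consonants /jj/ → ill-formed
[mo] — violates constraint 2: word begins with /m/ → ill-formed
[ka.odv] — violates constraint 4: syllable 2 coda /dv/ has 2 consonants (> 1) → ill-formed
Well-formed: [ve] → 1.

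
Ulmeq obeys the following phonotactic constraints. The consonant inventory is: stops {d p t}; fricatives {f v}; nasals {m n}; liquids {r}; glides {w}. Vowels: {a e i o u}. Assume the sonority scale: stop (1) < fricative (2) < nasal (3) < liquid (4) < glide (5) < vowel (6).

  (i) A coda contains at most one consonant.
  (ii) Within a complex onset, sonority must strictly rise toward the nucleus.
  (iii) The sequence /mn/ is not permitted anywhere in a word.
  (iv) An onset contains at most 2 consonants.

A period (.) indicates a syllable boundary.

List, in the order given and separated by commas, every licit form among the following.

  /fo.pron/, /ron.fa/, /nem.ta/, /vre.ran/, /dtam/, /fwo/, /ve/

/fo.pron/, /ron.fa/, /nem.ta/, /vre.ran/, /fwo/, /ve/

/fo.pron/ — σ1 onset /f/, coda /∅/ ok; σ2 onset /pr/ (1→4 rises), coda /n/ ok → licit
/ron.fa/ — σ1 onset /r/, coda /n/ ok; σ2 onset /f/, coda /∅/ ok → licit
/nem.ta/ — σ1 onset /n/, coda /m/ ok; σ2 onset /t/, coda /∅/ ok → licit
/vre.ran/ — σ1 onset /vr/ (2→4 rises), coda /∅/ ok; σ2 onset /r/, coda /n/ ok → licit
/dtam/ — violates constraint (ii): syllable 1 onset /dt/: /d/ (stop, 1) → /t/ (stop, 1) does not rise → illicit
/fwo/ — σ1 onset /fw/ (2→5 rises), coda /∅/ ok → licit
/ve/ — σ1 onset /v/, coda /∅/ ok → licit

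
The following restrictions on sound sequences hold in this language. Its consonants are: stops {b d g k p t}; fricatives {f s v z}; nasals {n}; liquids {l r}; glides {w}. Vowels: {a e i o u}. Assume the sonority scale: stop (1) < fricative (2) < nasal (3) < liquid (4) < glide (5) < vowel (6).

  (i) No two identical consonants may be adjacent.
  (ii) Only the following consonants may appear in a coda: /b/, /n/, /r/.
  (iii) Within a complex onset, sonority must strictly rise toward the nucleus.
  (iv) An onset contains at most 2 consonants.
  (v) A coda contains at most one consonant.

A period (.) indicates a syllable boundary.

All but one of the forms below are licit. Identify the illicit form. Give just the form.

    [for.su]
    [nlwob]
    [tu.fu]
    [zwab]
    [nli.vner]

[nlwob]

[for.su] — σ1 onset /f/, coda /r/ ok; σ2 onset /s/, coda /∅/ ok → licit
[nlwob] — violates constraint (iv): syllable 1 onset /nlw/ has 3 consonants (> 2) → illicit
[tu.fu] — σ1 onset /t/, coda /∅/ ok; σ2 onset /f/, coda /∅/ ok → licit
[zwab] — σ1 onset /zw/ (2→5 rises), coda /b/ ok → licit
[nli.vner] — σ1 onset /nl/ (3→4 rises), coda /∅/ ok; σ2 onset /vn/ (2→3 rises), coda /r/ ok → licit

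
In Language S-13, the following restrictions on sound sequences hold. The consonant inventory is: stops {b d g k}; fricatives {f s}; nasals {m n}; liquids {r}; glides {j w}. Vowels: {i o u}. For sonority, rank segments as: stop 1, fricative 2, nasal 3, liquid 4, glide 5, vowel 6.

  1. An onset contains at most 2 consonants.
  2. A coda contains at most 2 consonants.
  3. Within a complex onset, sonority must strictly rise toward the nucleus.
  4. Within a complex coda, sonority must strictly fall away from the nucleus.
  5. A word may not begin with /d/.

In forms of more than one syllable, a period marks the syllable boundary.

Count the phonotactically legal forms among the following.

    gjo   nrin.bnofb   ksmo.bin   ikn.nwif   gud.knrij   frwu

2

gjo — σ1 onset /gj/ (1→5 rises), coda /∅/ ok → phonotactically legal
nrin.bnofb — σ1 onset /nr/ (3→4 rises), coda /n/ ok; σ2 onset /bn/ (1→3 rises), coda /fb/ (2→1 falls) ok → phonotactically legal
ksmo.bin — violates constraint 1: syllable 1 onset /ksm/ has 3 consonants (> 2) → phonotactically illegal
ikn.nwif — violates constraint 4: syllable 1 coda /kn/: /k/ (stop, 1) → /n/ (nasal, 3) does not fall → phonotactically illegal
gud.knrij — violates constraint 1: syllable 2 onset /knr/ has 3 consonants (> 2) → phonotactically illegal
frwu — violates constraint 1: syllable 1 onset /frw/ has 3 consonants (> 2) → phonotactically illegal
Phonotactically legal: gjo, nrin.bnofb → 2.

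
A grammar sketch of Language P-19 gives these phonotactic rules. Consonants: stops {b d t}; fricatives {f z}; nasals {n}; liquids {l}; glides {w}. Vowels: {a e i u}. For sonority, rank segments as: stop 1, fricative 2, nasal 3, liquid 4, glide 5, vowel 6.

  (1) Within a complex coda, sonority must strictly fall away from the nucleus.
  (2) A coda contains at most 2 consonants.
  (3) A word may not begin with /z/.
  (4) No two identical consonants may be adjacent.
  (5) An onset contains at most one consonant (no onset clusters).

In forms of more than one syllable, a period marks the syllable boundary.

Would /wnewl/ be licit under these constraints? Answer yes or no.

no

/wnewl/ — violates constraint 5: syllable 1 onset /wn/ has 2 consonants (> 1) → illicit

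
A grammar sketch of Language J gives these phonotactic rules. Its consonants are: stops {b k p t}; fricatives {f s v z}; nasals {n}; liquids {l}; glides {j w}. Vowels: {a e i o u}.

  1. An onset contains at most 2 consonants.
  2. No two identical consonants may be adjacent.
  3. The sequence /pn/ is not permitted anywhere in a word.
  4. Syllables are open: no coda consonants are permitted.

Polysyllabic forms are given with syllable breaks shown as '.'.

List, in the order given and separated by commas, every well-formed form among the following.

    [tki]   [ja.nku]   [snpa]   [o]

[tki] — σ1 onset /tk/ (2C), coda /∅/ ok → well-formed
[ja.nku] — σ1 onset /j/, coda /∅/ ok; σ2 onset /nk/ (2C), coda /∅/ ok → well-formed
[snpa] — violates constraint 1: syllable 1 onset /snp/ has 3 consonants (> 2) → ill-formed
[o] — σ1 onset /∅/, coda /∅/ ok → well-formed

[tki], [ja.nku], [o]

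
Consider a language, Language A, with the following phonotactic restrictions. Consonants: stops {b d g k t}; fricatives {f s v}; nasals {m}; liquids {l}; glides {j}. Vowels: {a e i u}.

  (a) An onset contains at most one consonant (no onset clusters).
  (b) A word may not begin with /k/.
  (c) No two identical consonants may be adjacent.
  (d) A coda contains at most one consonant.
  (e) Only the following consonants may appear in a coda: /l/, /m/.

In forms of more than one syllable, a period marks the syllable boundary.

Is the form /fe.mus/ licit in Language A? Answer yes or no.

/fe.mus/ — violates constraint (e): syllable 2 coda contains /s/, which is not a licensed coda consonant → illicit

no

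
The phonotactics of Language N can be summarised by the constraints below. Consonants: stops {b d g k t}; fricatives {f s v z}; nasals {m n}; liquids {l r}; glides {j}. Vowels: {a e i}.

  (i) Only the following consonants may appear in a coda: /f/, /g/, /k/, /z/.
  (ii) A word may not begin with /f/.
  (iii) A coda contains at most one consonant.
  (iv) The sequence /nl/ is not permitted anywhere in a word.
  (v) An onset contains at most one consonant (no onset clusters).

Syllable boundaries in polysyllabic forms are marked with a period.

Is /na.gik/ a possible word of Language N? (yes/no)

yes

/na.gik/ — σ1 onset /n/, coda /∅/ ok; σ2 onset /g/, coda /k/ ok → permitted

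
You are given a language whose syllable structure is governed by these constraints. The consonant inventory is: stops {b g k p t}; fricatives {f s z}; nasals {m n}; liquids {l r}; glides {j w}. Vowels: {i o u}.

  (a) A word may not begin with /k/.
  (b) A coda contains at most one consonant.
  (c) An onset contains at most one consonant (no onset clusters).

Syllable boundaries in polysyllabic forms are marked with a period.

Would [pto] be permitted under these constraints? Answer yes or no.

[pto] — violates constraint (c): syllable 1 onset /pt/ has 2 consonants (> 1) → not permitted

no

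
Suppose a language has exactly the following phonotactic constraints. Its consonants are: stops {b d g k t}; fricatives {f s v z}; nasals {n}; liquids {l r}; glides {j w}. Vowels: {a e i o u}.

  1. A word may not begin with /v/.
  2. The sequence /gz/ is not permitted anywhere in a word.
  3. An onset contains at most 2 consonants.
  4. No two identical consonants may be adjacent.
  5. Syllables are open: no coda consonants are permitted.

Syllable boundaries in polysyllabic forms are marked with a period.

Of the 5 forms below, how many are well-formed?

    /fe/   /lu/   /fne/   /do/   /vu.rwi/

4

/fe/ — σ1 onset /f/, coda /∅/ ok → well-formed
/lu/ — σ1 onset /l/, coda /∅/ ok → well-formed
/fne/ — σ1 onset /fn/ (2C), coda /∅/ ok → well-formed
/do/ — σ1 onset /d/, coda /∅/ ok → well-formed
/vu.rwi/ — violates constraint 1: word begins with /v/ → ill-formed
Well-formed: /fe/, /lu/, /fne/, /do/ → 4.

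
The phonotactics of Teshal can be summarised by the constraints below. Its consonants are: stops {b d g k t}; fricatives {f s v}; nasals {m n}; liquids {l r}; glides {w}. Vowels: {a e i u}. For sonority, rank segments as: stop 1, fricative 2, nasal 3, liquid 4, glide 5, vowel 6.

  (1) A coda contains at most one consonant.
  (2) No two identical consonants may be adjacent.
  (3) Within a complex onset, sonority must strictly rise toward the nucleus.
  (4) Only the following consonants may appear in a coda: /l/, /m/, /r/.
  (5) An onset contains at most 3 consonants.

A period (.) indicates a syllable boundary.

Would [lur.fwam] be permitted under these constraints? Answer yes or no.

[lur.fwam] — σ1 onset /l/, coda /r/ ok; σ2 onset /fw/ (2→5 rises), coda /m/ ok → permitted

yes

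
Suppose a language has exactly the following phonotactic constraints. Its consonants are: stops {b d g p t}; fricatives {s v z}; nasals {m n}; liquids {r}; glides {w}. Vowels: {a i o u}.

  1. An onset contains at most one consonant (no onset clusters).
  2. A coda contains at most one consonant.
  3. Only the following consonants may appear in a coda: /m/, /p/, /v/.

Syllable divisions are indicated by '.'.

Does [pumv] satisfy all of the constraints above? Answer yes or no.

[pumv] — violates constraint 2: syllable 1 coda /mv/ has 2 consonants (> 1) → ill-formed

no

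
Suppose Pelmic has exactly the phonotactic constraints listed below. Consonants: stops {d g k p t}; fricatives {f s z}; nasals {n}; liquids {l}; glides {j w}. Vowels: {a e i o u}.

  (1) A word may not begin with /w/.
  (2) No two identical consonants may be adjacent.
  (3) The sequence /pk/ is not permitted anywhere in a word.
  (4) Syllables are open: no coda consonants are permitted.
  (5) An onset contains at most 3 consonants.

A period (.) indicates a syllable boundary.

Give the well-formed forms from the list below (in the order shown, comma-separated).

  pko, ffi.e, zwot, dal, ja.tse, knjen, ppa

pko — violates constraint 3: contains banned sequence /pk/ → ill-formed
ffi.e — violates constraint 2: adjacent identical consonants /ff/ → ill-formed
zwot — violates constraint 4: syllable 1 coda /t/ has 1 consonant (> 0) → ill-formed
dal — violates constraint 4: syllable 1 coda /l/ has 1 consonant (> 0) → ill-formed
ja.tse — σ1 onset /j/, coda /∅/ ok; σ2 onset /ts/ (2C), coda /∅/ ok → well-formed
knjen — violates constraint 4: syllable 1 coda /n/ has 1 consonant (> 0) → ill-formed
ppa — violates constraint 2: adjacent identical consonants /pp/ → ill-formed

ja.tse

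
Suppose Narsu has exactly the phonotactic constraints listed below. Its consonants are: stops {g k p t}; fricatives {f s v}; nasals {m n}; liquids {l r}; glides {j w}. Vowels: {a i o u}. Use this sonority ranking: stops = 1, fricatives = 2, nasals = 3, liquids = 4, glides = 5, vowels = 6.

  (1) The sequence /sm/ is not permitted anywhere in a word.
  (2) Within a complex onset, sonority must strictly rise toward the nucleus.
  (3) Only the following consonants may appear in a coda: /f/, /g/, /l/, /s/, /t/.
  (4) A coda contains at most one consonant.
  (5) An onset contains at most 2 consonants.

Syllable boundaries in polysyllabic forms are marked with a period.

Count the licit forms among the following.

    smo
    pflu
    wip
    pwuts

smo — violates constraint 1: contains banned sequence /sm/ → illicit
pflu — violates constraint 5: syllable 1 onset /pfl/ has 3 consonants (> 2) → illicit
wip — violates constraint 3: syllable 1 coda contains /p/, which is not a licensed coda consonant → illicit
pwuts — violates constraint 4: syllable 1 coda /ts/ has 2 consonants (> 1) → illicit
No form is licit → 0.

0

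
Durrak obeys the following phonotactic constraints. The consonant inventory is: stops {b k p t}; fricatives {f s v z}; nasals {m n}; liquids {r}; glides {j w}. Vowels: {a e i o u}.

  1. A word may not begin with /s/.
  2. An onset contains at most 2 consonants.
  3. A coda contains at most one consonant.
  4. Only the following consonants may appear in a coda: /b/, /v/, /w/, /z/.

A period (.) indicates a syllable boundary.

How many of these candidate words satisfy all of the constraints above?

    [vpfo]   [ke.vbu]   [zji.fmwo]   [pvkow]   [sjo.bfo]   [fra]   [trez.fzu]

[vpfo] — violates constraint 2: syllable 1 onset /vpf/ has 3 consonants (> 2) → ill-formed
[ke.vbu] — σ1 onset /k/, coda /∅/ ok; σ2 onset /vb/ (2C), coda /∅/ ok → well-formed
[zji.fmwo] — violates constraint 2: syllable 2 onset /fmw/ has 3 consonants (> 2) → ill-formed
[pvkow] — violates constraint 2: syllable 1 onset /pvk/ has 3 consonants (> 2) → ill-formed
[sjo.bfo] — violates constraint 1: word begins with /s/ → ill-formed
[fra] — σ1 onset /fr/ (2C), coda /∅/ ok → well-formed
[trez.fzu] — σ1 onset /tr/ (2C), coda /z/ ok; σ2 onset /fz/ (2C), coda /∅/ ok → well-formed
Well-formed: [ke.vbu], [fra], [trez.fzu] → 3.

3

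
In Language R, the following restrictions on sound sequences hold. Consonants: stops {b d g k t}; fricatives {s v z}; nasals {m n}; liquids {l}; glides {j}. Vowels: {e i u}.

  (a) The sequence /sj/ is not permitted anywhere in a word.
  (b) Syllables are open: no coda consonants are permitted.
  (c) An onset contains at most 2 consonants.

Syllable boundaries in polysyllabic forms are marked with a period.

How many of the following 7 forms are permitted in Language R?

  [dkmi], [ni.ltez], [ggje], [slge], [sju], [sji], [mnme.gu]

0

[dkmi] — violates constraint (c): syllable 1 onset /dkm/ has 3 consonants (> 2) → not permitted
[ni.ltez] — violates constraint (b): syllable 2 coda /z/ has 1 consonant (> 0) → not permitted
[ggje] — violates constraint (c): syllable 1 onset /ggj/ has 3 consonants (> 2) → not permitted
[slge] — violates constraint (c): syllable 1 onset /slg/ has 3 consonants (> 2) → not permitted
[sju] — violates constraint (a): contains banned sequence /sj/ → not permitted
[sji] — violates constraint (a): contains banned sequence /sj/ → not permitted
[mnme.gu] — violates constraint (c): syllable 1 onset /mnm/ has 3 consonants (> 2) → not permitted
No form is permitted → 0.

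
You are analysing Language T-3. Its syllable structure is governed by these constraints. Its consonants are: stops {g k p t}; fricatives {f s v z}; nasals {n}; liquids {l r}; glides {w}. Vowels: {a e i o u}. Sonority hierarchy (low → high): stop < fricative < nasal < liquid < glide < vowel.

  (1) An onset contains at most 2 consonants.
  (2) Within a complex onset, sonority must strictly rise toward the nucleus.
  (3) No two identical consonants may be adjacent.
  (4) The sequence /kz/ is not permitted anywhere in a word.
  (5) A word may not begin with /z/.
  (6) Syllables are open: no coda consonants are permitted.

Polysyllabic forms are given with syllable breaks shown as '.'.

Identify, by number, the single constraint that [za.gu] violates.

[za.gu]: word begins with /z/.
This is a violation of constraint 5: "A word may not begin with /z/."
The remaining constraints (1, 2, 3, 4, 6) are satisfied.

5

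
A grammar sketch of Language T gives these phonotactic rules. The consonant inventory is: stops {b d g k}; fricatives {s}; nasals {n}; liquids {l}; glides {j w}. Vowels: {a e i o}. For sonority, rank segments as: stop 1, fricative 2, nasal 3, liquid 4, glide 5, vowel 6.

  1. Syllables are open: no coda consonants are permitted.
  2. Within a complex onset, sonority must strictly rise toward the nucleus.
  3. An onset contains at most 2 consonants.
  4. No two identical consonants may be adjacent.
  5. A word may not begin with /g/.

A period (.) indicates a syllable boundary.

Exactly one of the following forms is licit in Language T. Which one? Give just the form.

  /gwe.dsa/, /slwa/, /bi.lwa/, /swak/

/gwe.dsa/ — violates constraint 5: word begins with /g/ → illicit
/slwa/ — violates constraint 3: syllable 1 onset /slw/ has 3 consonants (> 2) → illicit
/bi.lwa/ — σ1 onset /b/, coda /∅/ ok; σ2 onset /lw/ (4→5 rises), coda /∅/ ok → licit
/swak/ — violates constraint 1: syllable 1 coda /k/ has 1 consonant (> 0) → illicit

/bi.lwa/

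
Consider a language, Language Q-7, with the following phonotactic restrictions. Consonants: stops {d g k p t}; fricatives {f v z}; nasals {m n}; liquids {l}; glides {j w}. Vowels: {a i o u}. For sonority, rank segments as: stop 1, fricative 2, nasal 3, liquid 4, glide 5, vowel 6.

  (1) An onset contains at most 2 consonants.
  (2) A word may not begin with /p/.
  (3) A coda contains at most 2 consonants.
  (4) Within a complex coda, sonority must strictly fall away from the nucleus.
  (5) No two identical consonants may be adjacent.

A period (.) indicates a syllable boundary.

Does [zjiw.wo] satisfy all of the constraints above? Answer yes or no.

[zjiw.wo] — violates constraint 5: adjacent identical consonants /ww/ → phonotactically illegal

no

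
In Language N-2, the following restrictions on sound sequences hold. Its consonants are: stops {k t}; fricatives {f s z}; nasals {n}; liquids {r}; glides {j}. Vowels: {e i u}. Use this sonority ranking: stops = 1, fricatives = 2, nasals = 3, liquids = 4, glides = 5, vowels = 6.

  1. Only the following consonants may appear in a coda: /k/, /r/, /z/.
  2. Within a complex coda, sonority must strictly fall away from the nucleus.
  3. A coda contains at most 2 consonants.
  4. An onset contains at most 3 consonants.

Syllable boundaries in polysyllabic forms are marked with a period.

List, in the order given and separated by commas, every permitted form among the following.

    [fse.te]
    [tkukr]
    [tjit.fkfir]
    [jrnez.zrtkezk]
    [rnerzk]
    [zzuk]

[fse.te], [zzuk]

[fse.te] — σ1 onset /fs/ (2C), coda /∅/ ok; σ2 onset /t/, coda /∅/ ok → permitted
[tkukr] — violates constraint 2: syllable 1 coda /kr/: /k/ (stop, 1) → /r/ (liquid, 4) does not fall → not permitted
[tjit.fkfir] — violates constraint 1: syllable 1 coda contains /t/, which is not a licensed coda consonant → not permitted
[jrnez.zrtkezk] — violates constraint 4: syllable 2 onset /zrtk/ has 4 consonants (> 3) → not permitted
[rnerzk] — violates constraint 3: syllable 1 coda /rzk/ has 3 consonants (> 2) → not permitted
[zzuk] — σ1 onset /zz/ (2C), coda /k/ ok → permitted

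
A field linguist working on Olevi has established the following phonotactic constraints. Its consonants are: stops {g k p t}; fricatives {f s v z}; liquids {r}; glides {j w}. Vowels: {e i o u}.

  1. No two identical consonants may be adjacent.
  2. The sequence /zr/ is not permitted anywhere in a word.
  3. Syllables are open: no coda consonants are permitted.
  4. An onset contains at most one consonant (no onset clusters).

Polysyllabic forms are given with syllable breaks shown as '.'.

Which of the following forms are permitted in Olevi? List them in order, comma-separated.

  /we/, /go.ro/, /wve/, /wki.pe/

/we/, /go.ro/

/we/ — σ1 onset /w/, coda /∅/ ok → permitted
/go.ro/ — σ1 onset /g/, coda /∅/ ok; σ2 onset /r/, coda /∅/ ok → permitted
/wve/ — violates constraint 4: syllable 1 onset /wv/ has 2 consonants (> 1) → not permitted
/wki.pe/ — violates constraint 4: syllable 1 onset /wk/ has 2 consonants (> 1) → not permitted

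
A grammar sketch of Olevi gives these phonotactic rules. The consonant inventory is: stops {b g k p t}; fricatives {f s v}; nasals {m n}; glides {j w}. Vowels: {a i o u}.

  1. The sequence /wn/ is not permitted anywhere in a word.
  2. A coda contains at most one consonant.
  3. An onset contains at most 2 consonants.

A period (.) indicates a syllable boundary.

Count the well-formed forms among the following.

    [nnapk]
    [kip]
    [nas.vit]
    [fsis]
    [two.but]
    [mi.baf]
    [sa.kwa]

[nnapk] — violates constraint 2: syllable 1 coda /pk/ has 2 consonants (> 1) → ill-formed
[kip] — σ1 onset /k/, coda /p/ ok → well-formed
[nas.vit] — σ1 onset /n/, coda /s/ ok; σ2 onset /v/, coda /t/ ok → well-formed
[fsis] — σ1 onset /fs/ (2C), coda /s/ ok → well-formed
[two.but] — σ1 onset /tw/ (2C), coda /∅/ ok; σ2 onset /b/, coda /t/ ok → well-formed
[mi.baf] — σ1 onset /m/, coda /∅/ ok; σ2 onset /b/, coda /f/ ok → well-formed
[sa.kwa] — σ1 onset /s/, coda /∅/ ok; σ2 onset /kw/ (2C), coda /∅/ ok → well-formed
Well-formed: [kip], [nas.vit], [fsis], [two.but], [mi.baf], [sa.kwa] → 6.

6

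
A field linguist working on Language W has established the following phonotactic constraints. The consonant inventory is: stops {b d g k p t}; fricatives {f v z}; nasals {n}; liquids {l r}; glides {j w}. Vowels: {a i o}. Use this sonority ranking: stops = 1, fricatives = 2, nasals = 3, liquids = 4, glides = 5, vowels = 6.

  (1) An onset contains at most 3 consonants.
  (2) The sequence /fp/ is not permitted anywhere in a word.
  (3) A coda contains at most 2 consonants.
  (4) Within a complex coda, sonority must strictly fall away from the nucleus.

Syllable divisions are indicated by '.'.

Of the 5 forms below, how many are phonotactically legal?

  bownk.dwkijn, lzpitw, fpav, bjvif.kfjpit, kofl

bownk.dwkijn — violates constraint 3: syllable 1 coda /wnk/ has 3 consonants (> 2) → phonotactically illegal
lzpitw — violates constraint 4: syllable 1 coda /tw/: /t/ (stop, 1) → /w/ (glide, 5) does not fall → phonotactically illegal
fpav — violates constraint 2: contains banned sequence /fp/ → phonotactically illegal
bjvif.kfjpit — violates constraint 1: syllable 2 onset /kfjp/ has 4 consonants (> 3) → phonotactically illegal
kofl — violates constraint 4: syllable 1 coda /fl/: /f/ (fricative, 2) → /l/ (liquid, 4) does not fall → phonotactically illegal
No form is phonotactically legal → 0.

0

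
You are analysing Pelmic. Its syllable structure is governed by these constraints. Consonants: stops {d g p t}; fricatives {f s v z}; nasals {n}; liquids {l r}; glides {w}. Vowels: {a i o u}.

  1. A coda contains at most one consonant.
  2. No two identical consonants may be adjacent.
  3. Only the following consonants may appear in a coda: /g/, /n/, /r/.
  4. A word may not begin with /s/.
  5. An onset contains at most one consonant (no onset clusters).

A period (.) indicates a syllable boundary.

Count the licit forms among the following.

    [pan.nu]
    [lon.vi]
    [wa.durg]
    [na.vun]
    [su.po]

2

[pan.nu] — violates constraint 2: adjacent identical consonants /nn/ → illicit
[lon.vi] — σ1 onset /l/, coda /n/ ok; σ2 onset /v/, coda /∅/ ok → licit
[wa.durg] — violates constraint 1: syllable 2 coda /rg/ has 2 consonants (> 1) → illicit
[na.vun] — σ1 onset /n/, coda /∅/ ok; σ2 onset /v/, coda /n/ ok → licit
[su.po] — violates constraint 4: word begins with /s/ → illicit
Licit: [lon.vi], [na.vun] → 2.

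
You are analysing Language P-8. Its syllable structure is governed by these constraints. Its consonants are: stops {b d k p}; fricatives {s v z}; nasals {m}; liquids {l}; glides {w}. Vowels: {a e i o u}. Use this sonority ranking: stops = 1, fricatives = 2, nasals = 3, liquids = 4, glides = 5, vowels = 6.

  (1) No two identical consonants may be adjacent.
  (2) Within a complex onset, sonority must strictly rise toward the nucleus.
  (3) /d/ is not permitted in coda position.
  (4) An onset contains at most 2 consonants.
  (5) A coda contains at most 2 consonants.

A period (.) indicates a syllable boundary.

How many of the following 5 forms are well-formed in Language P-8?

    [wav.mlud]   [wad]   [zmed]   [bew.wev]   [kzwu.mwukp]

[wav.mlud] — violates constraint 3: syllable 2 coda contains /d/ → ill-formed
[wad] — violates constraint 3: syllable 1 coda contains /d/ → ill-formed
[zmed] — violates constraint 3: syllable 1 coda contains /d/ → ill-formed
[bew.wev] — violates constraint 1: adjacent identical consonants /ww/ → ill-formed
[kzwu.mwukp] — violates constraint 4: syllable 1 onset /kzw/ has 3 consonants (> 2) → ill-formed
No form is well-formed → 0.

0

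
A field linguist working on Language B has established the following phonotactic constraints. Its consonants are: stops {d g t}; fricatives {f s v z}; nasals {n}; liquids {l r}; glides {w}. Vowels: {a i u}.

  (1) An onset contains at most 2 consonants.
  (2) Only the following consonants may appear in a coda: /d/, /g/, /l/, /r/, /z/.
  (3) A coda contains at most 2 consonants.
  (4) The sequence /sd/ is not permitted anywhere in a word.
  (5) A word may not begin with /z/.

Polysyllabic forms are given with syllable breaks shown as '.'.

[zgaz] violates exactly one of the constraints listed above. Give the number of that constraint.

[zgaz]: word begins with /z/.
This is a violation of constraint 5: "A word may not begin with /z/."
The remaining constraints (1, 2, 3, 4) are satisfied.

5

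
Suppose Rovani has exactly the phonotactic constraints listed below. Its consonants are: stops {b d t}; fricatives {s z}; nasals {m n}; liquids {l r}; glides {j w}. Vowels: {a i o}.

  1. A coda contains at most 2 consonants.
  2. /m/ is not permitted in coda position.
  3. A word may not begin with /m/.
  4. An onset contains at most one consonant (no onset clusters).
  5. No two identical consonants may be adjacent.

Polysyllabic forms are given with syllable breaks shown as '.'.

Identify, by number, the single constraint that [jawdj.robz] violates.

1

[jawdj.robz]: syllable 1 coda /wdj/ has 3 consonants (> 2).
This is a violation of constraint 1: "A coda contains at most 2 consonants."
The remaining constraints (2, 3, 4, 5) are satisfied.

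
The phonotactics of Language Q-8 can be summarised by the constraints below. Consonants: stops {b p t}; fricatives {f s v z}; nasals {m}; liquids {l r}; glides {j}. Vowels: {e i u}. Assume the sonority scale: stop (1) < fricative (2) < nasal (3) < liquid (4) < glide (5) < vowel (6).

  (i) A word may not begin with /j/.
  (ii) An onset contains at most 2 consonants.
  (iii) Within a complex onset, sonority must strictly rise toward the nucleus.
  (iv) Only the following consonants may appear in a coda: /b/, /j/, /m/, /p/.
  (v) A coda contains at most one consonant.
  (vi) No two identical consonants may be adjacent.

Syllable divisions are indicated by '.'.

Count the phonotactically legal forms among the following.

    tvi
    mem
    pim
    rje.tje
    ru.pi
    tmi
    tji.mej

tvi — σ1 onset /tv/ (1→2 rises), coda /∅/ ok → phonotactically legal
mem — σ1 onset /m/, coda /m/ ok → phonotactically legal
pim — σ1 onset /p/, coda /m/ ok → phonotactically legal
rje.tje — σ1 onset /rj/ (4→5 rises), coda /∅/ ok; σ2 onset /tj/ (1→5 rises), coda /∅/ ok → phonotactically legal
ru.pi — σ1 onset /r/, coda /∅/ ok; σ2 onset /p/, coda /∅/ ok → phonotactically legal
tmi — σ1 onset /tm/ (1→3 rises), coda /∅/ ok → phonotactically legal
tji.mej — σ1 onset /tj/ (1→5 rises), coda /∅/ ok; σ2 onset /m/, coda /j/ ok → phonotactically legal
Phonotactically legal: tvi, mem, pim, rje.tje, ru.pi, tmi, tji.mej → 7.

7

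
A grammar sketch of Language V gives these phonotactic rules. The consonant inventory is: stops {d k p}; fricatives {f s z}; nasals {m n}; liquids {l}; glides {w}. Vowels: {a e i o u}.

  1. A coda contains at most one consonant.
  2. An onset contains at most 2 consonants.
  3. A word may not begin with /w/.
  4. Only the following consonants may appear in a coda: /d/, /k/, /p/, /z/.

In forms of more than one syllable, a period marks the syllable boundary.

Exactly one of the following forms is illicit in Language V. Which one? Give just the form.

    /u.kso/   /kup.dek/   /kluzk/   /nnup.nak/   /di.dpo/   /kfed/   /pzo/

/u.kso/ — σ1 onset /∅/, coda /∅/ ok; σ2 onset /ks/ (2C), coda /∅/ ok → licit
/kup.dek/ — σ1 onset /k/, coda /p/ ok; σ2 onset /d/, coda /k/ ok → licit
/kluzk/ — violates constraint 1: syllable 1 coda /zk/ has 2 consonants (> 1) → illicit
/nnup.nak/ — σ1 onset /nn/ (2C), coda /p/ ok; σ2 onset /n/, coda /k/ ok → licit
/di.dpo/ — σ1 onset /d/, coda /∅/ ok; σ2 onset /dp/ (2C), coda /∅/ ok → licit
/kfed/ — σ1 onset /kf/ (2C), coda /d/ ok → licit
/pzo/ — σ1 onset /pz/ (2C), coda /∅/ ok → licit

/kluzk/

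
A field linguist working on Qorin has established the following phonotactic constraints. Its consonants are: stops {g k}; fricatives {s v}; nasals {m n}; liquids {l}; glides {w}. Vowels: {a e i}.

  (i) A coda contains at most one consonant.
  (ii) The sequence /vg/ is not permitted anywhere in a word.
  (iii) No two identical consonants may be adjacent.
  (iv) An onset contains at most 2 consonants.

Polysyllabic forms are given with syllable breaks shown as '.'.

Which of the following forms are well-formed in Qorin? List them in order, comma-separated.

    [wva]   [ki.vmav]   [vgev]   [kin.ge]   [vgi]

[wva], [ki.vmav], [kin.ge]

[wva] — σ1 onset /wv/ (2C), coda /∅/ ok → well-formed
[ki.vmav] — σ1 onset /k/, coda /∅/ ok; σ2 onset /vm/ (2C), coda /v/ ok → well-formed
[vgev] — violates constraint (ii): contains banned sequence /vg/ → ill-formed
[kin.ge] — σ1 onset /k/, coda /n/ ok; σ2 onset /g/, coda /∅/ ok → well-formed
[vgi] — violates constraint (ii): contains banned sequence /vg/ → ill-formed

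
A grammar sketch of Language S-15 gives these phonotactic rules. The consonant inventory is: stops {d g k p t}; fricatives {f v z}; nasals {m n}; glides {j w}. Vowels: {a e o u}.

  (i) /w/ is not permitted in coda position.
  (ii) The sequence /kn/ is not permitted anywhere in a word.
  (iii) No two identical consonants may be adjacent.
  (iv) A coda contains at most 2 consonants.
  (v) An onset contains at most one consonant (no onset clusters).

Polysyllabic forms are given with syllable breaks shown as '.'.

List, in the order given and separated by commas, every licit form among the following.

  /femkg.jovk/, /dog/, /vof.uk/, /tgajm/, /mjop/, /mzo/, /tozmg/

/femkg.jovk/ — violates constraint (iv): syllable 1 coda /mkg/ has 3 consonants (> 2) → illicit
/dog/ — σ1 onset /d/, coda /g/ ok → licit
/vof.uk/ — σ1 onset /v/, coda /f/ ok; σ2 onset /∅/, coda /k/ ok → licit
/tgajm/ — violates constraint (v): syllable 1 onset /tg/ has 2 consonants (> 1) → illicit
/mjop/ — violates constraint (v): syllable 1 onset /mj/ has 2 consonants (> 1) → illicit
/mzo/ — violates constraint (v): syllable 1 onset /mz/ has 2 consonants (> 1) → illicit
/tozmg/ — violates constraint (iv): syllable 1 coda /zmg/ has 3 consonants (> 2) → illicit

/dog/, /vof.uk/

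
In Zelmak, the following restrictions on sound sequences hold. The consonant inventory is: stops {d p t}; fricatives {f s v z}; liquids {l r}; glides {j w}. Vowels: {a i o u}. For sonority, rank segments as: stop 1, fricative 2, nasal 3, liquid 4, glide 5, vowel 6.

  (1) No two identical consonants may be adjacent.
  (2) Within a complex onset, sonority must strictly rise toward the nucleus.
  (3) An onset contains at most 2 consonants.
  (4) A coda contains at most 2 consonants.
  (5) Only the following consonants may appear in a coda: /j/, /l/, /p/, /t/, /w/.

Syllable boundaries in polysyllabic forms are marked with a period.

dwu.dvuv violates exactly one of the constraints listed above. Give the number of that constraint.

5

dwu.dvuv: syllable 2 coda contains /v/, which is not a licensed coda consonant.
This is a violation of constraint 5: "Only the following consonants may appear in a coda: /j/, /l/, /p/, /t/, /w/."
The remaining constraints (1, 2, 3, 4) are satisfied.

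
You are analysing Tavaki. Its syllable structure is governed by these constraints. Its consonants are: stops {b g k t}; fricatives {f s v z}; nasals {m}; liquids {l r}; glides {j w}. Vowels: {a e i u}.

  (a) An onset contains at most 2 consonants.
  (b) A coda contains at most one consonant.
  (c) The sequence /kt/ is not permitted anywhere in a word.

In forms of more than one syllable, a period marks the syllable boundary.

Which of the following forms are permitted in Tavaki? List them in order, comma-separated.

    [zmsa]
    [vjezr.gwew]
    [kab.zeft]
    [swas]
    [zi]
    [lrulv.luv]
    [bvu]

[zmsa] — violates constraint (a): syllable 1 onset /zms/ has 3 consonants (> 2) → not permitted
[vjezr.gwew] — violates constraint (b): syllable 1 coda /zr/ has 2 consonants (> 1) → not permitted
[kab.zeft] — violates constraint (b): syllable 2 coda /ft/ has 2 consonants (> 1) → not permitted
[swas] — σ1 onset /sw/ (2C), coda /s/ ok → permitted
[zi] — σ1 onset /z/, coda /∅/ ok → permitted
[lrulv.luv] — violates constraint (b): syllable 1 coda /lv/ has 2 consonants (> 1) → not permitted
[bvu] — σ1 onset /bv/ (2C), coda /∅/ ok → permitted

[swas], [zi], [bvu]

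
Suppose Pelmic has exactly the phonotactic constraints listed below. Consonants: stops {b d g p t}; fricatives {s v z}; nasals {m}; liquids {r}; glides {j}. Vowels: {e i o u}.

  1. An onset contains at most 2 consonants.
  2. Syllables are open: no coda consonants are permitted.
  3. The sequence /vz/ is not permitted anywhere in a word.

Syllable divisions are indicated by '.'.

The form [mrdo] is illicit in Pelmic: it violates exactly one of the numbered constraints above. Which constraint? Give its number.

[mrdo]: syllable 1 onset /mrd/ has 3 consonants (> 2).
This is a violation of constraint 1: "An onset contains at most 2 consonants."
The remaining constraints (2, 3) are satisfied.

1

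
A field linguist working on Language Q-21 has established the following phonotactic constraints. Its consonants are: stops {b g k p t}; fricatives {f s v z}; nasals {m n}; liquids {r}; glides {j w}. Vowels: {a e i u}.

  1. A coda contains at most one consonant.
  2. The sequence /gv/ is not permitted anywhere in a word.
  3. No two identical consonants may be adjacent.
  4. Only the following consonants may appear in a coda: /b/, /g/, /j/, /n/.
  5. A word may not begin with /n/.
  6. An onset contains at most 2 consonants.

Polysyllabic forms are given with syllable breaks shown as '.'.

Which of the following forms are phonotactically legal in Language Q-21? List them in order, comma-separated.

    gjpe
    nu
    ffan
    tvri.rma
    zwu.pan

zwu.pan

gjpe — violates constraint 6: syllable 1 onset /gjp/ has 3 consonants (> 2) → phonotactically illegal
nu — violates constraint 5: word begins with /n/ → phonotactically illegal
ffan — violates constraint 3: adjacent identical consonants /ff/ → phonotactically illegal
tvri.rma — violates constraint 6: syllable 1 onset /tvr/ has 3 consonants (> 2) → phonotactically illegal
zwu.pan — σ1 onset /zw/ (2C), coda /∅/ ok; σ2 onset /p/, coda /n/ ok → phonotactically legal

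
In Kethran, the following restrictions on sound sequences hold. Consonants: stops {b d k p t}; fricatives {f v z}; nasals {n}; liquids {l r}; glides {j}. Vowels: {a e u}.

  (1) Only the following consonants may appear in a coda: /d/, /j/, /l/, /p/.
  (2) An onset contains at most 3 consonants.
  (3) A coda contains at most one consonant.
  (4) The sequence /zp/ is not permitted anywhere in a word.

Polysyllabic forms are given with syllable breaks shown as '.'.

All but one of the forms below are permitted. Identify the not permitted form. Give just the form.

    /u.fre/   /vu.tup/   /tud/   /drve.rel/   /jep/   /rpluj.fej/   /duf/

/u.fre/ — σ1 onset /∅/, coda /∅/ ok; σ2 onset /fr/ (2C), coda /∅/ ok → permitted
/vu.tup/ — σ1 onset /v/, coda /∅/ ok; σ2 onset /t/, coda /p/ ok → permitted
/tud/ — σ1 onset /t/, coda /d/ ok → permitted
/drve.rel/ — σ1 onset /drv/ (3C), coda /∅/ ok; σ2 onset /r/, coda /l/ ok → permitted
/jep/ — σ1 onset /j/, coda /p/ ok → permitted
/rpluj.fej/ — σ1 onset /rpl/ (3C), coda /j/ ok; σ2 onset /f/, coda /j/ ok → permitted
/duf/ — violates constraint 1: syllable 1 coda contains /f/, which is not a licensed coda consonant → not permitted

/duf/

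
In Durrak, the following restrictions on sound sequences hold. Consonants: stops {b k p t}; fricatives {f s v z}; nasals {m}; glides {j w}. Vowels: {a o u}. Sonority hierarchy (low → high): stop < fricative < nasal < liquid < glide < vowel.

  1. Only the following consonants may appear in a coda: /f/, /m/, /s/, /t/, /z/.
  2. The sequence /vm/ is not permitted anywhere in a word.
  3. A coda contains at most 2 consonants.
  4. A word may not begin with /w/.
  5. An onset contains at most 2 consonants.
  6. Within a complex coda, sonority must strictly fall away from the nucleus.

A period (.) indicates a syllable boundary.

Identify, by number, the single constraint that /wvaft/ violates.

4

/wvaft/: word begins with /w/.
This is a violation of constraint 4: "A word may not begin with /w/."
The remaining constraints (1, 2, 3, 5, 6) are satisfied.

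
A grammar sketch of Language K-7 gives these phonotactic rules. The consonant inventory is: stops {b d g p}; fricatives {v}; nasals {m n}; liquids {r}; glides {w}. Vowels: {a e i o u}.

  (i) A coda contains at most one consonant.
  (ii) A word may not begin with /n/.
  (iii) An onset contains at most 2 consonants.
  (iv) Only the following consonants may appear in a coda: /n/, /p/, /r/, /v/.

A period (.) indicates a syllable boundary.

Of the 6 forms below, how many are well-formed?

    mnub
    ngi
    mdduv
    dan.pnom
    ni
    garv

mnub — violates constraint (iv): syllable 1 coda contains /b/, which is not a licensed coda consonant → ill-formed
ngi — violates constraint (ii): word begins with /n/ → ill-formed
mdduv — violates constraint (iii): syllable 1 onset /mdd/ has 3 consonants (> 2) → ill-formed
dan.pnom — violates constraint (iv): syllable 2 coda contains /m/, which is not a licensed coda consonant → ill-formed
ni — violates constraint (ii): word begins with /n/ → ill-formed
garv — violates constraint (i): syllable 1 coda /rv/ has 2 consonants (> 1) → ill-formed
No form is well-formed → 0.

0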